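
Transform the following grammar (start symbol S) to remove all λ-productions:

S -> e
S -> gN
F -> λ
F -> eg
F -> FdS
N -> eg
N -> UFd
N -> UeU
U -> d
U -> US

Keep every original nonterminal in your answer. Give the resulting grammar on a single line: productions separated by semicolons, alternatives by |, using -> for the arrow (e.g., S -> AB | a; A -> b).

S -> e | gN; F -> dS | eg | FdS; N -> Ud | eg | UFd | UeU; U -> d | US

Nullable set: {F}.
Drop F -> λ.
F -> FdS: F nullable, giving FdS | dS.
N -> UFd: F nullable, giving UFd | Ud.
Unchanged (no nullable symbols): S -> e; S -> gN; F -> eg; N -> UeU; N -> eg; U -> US; U -> d.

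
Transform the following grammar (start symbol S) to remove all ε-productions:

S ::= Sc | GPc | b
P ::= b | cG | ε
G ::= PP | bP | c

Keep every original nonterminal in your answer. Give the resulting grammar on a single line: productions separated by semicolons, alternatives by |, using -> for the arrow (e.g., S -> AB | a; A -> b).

S -> b | c | Gc | Pc | Sc | GPc; G -> P | b | c | PP | bP; P -> b | c | cG

Nullable set: {G, P}.
S -> GPc: G, P nullable, giving GPc | Gc | Pc | c.
G -> PP: P, P nullable, giving P | PP.
G -> bP: P nullable, giving b | bP.
Drop P -> ε.
P -> cG: G nullable, giving c | cG.
Unchanged (no nullable symbols): S -> Sc; S -> b; G -> c; P -> b.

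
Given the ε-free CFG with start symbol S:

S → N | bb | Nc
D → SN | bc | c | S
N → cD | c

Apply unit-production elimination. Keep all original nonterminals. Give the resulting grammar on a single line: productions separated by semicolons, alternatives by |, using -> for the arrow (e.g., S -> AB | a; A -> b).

Unit productions: D->S, S->N.
Unit pairs (A ⇒* B via units): (D,N), (D,S), (S,N).
S: inherits non-unit rules of {N, S} → Nc | bb | c | cD.
D: inherits non-unit rules of {D, N, S} → Nc | SN | bb | bc | c | cD.
N: inherits non-unit rules of {N} → c | cD.

S -> c | Nc | bb | cD; D -> c | Nc | SN | bb | bc | cD; N -> c | cD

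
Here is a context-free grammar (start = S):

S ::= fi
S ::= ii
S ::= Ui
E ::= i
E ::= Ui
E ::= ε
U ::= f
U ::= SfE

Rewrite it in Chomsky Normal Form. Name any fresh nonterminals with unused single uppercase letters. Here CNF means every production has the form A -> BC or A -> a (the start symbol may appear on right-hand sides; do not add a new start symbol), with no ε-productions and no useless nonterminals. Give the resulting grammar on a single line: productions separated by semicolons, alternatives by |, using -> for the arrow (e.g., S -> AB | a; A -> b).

S -> AA | BA | UA; A -> i; B -> f; C -> BE; E -> i | UA; U -> f | SB | SC

Nullable: {E}; after ε-elimination: S -> Ui | fi | ii; E -> i | Ui; U -> f | Sf | SfE.
No unit productions to eliminate.
TERM: introduce B -> f, A -> i and substitute in every rule of length ≥2.
BIN: U -> SBE becomes U -> SC, C -> BE.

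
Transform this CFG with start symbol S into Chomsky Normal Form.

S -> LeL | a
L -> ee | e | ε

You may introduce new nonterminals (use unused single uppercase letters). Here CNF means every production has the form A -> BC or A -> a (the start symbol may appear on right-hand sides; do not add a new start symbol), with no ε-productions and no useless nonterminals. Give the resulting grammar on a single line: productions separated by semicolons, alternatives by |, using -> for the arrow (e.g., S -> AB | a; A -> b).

Nullable: {L}; after ε-elimination: S -> a | e | Le | eL | LeL; L -> e | ee.
No unit productions to eliminate.
TERM: introduce A -> e and substitute in every rule of length ≥2.
BIN: S -> LAL becomes S -> LB, B -> AL.

S -> a | e | AL | LA | LB; A -> e; B -> AL; L -> e | AA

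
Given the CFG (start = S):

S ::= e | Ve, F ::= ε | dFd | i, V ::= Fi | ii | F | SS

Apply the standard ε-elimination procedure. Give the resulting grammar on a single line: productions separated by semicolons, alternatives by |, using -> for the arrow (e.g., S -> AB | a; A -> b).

S -> e | Ve; F -> i | dd | dFd; V -> F | i | Fi | SS | ii

Nullable set: {F, V}.
S -> Ve: V nullable, giving Ve | e.
Drop F -> ε.
F -> dFd: F nullable, giving dFd | dd.
V -> F: F nullable, giving F.
V -> Fi: F nullable, giving Fi | i.
Unchanged (no nullable symbols): S -> e; F -> i; V -> SS; V -> ii.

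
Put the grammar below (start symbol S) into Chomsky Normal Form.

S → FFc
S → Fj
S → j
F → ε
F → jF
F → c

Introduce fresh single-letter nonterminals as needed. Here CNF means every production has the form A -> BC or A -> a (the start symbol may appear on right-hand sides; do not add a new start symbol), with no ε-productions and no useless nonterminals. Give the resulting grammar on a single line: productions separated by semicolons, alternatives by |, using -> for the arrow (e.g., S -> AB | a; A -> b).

Nullable: {F}; after ε-elimination: S -> c | j | Fc | Fj | FFc; F -> c | j | jF.
No unit productions to eliminate.
TERM: introduce B -> c, A -> j and substitute in every rule of length ≥2.
BIN: S -> FFB becomes S -> FC, C -> FB.

S -> c | j | FA | FB | FC; A -> j; B -> c; C -> FB; F -> c | j | AF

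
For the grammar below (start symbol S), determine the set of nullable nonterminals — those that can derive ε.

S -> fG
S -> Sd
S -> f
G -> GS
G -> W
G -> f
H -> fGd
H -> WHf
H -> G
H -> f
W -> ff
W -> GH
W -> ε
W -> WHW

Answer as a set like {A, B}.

Directly nullable (have an ε-rule): {W}.
G is nullable via G -> W (every symbol on the right is already known nullable).
H is nullable via H -> G (every symbol on the right is already known nullable).
Not nullable: S — each has a terminal in every rule's right-hand side or depends on a non-nullable symbol.

{G, H, W}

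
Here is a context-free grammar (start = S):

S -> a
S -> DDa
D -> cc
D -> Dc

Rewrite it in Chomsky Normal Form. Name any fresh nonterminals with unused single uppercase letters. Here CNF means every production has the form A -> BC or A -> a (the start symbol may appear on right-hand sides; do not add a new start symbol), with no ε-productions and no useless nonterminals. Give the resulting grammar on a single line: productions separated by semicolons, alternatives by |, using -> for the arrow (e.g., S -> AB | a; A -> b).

S -> a | DC; A -> c; B -> a; C -> DB; D -> AA | DA

No ε-productions.
No unit productions to eliminate.
TERM: introduce B -> a, A -> c and substitute in every rule of length ≥2.
BIN: S -> DDB becomes S -> DC, C -> DB.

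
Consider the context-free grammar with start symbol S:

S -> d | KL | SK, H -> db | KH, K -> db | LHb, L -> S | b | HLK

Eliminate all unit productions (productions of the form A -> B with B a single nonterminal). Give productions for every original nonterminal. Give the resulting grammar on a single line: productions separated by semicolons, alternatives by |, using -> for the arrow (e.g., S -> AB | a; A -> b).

S -> d | KL | SK; H -> KH | db; K -> db | LHb; L -> b | d | KL | SK | HLK

Unit productions: L->S.
Unit pairs (A ⇒* B via units): (L,S).
S: inherits non-unit rules of {S} → KL | SK | d.
H: inherits non-unit rules of {H} → KH | db.
K: inherits non-unit rules of {K} → LHb | db.
L: inherits non-unit rules of {L, S} → HLK | KL | SK | b | d.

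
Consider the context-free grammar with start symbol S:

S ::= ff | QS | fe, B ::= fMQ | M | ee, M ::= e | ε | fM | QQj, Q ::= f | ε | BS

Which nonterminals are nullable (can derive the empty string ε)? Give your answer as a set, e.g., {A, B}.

Directly nullable (have an ε-rule): {M, Q}.
B is nullable via B -> M (every symbol on the right is already known nullable).
Not nullable: S — each has a terminal in every rule's right-hand side or depends on a non-nullable symbol.

{B, M, Q}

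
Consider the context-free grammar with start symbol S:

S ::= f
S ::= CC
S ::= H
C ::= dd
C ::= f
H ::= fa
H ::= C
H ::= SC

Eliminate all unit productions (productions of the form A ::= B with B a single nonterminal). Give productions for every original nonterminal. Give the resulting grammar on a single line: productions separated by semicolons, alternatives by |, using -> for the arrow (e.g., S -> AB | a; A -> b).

Unit productions: H->C, S->H.
Unit pairs (A ⇒* B via units): (H,C), (S,C), (S,H).
S: inherits non-unit rules of {C, H, S} → CC | SC | dd | f | fa.
C: inherits non-unit rules of {C} → dd | f.
H: inherits non-unit rules of {C, H} → SC | dd | f | fa.

S -> f | CC | SC | dd | fa; C -> f | dd; H -> f | SC | dd | fa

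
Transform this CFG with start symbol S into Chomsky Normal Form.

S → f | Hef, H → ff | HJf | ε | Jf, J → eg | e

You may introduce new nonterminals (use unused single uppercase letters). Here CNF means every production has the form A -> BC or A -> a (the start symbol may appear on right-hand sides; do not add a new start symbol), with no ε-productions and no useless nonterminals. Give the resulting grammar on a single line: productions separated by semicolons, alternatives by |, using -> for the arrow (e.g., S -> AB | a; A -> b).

Nullable: {H}; after ε-elimination: S -> f | ef | Hef; H -> Jf | ff | HJf; J -> e | eg.
No unit productions to eliminate.
TERM: introduce B -> e, A -> f, C -> g and substitute in every rule of length ≥2.
BIN: H -> HJA becomes H -> HD, D -> JA; S -> HBA becomes S -> HE, E -> BA.

S -> f | BA | HE; A -> f; B -> e; C -> g; D -> JA; E -> BA; H -> AA | HD | JA; J -> e | BC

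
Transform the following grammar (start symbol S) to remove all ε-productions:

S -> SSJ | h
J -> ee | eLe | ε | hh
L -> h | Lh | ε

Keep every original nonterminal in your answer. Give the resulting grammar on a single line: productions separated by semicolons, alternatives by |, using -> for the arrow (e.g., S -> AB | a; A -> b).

S -> h | SS | SSJ; J -> ee | hh | eLe; L -> h | Lh

Nullable set: {J, L}.
S -> SSJ: J nullable, giving SS | SSJ.
Drop J -> ε.
J -> eLe: L nullable, giving eLe | ee.
Drop L -> ε.
L -> Lh: L nullable, giving Lh | h.
Unchanged (no nullable symbols): S -> h; J -> ee; J -> hh; L -> h.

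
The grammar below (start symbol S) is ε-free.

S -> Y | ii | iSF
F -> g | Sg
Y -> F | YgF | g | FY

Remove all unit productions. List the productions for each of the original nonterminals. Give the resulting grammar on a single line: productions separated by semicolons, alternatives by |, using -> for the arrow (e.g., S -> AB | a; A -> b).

Unit productions: S->Y, Y->F.
Unit pairs (A ⇒* B via units): (S,F), (S,Y), (Y,F).
S: inherits non-unit rules of {F, S, Y} → FY | Sg | YgF | g | iSF | ii.
F: inherits non-unit rules of {F} → Sg | g.
Y: inherits non-unit rules of {F, Y} → FY | Sg | YgF | g.

S -> g | FY | Sg | ii | YgF | iSF; F -> g | Sg; Y -> g | FY | Sg | YgF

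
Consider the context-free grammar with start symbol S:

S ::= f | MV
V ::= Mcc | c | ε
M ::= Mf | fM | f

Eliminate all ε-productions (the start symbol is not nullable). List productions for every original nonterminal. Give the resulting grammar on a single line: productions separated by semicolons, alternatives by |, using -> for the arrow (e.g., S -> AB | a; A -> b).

S -> M | f | MV; M -> f | Mf | fM; V -> c | Mcc

Nullable set: {V}.
S -> MV: V nullable, giving M | MV.
Drop V -> ε.
Unchanged (no nullable symbols): S -> f; M -> Mf; M -> f; M -> fM; V -> Mcc; V -> c.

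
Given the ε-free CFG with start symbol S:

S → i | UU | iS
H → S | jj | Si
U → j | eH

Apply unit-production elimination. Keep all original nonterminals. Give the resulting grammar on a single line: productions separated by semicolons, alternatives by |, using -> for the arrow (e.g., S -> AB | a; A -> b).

S -> i | UU | iS; H -> i | Si | UU | iS | jj; U -> j | eH

Unit productions: H->S.
Unit pairs (A ⇒* B via units): (H,S).
S: inherits non-unit rules of {S} → UU | i | iS.
H: inherits non-unit rules of {H, S} → Si | UU | i | iS | jj.
U: inherits non-unit rules of {U} → eH | j.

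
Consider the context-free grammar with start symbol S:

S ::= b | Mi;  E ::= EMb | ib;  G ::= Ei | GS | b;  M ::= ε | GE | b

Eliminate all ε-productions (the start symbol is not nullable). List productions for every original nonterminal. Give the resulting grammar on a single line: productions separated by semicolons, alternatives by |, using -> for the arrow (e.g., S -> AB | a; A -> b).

S -> b | i | Mi; E -> Eb | ib | EMb; G -> b | Ei | GS; M -> b | GE

Nullable set: {M}.
S -> Mi: M nullable, giving Mi | i.
E -> EMb: M nullable, giving EMb | Eb.
Drop M -> ε.
Unchanged (no nullable symbols): S -> b; E -> ib; G -> Ei; G -> GS; G -> b; M -> GE; M -> b.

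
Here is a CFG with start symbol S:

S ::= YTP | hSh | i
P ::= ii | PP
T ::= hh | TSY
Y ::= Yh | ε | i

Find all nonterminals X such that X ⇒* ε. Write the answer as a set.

Directly nullable (have an ε-rule): {Y}.
Not nullable: P, S, T — each has a terminal in every rule's right-hand side or depends on a non-nullable symbol.

{Y}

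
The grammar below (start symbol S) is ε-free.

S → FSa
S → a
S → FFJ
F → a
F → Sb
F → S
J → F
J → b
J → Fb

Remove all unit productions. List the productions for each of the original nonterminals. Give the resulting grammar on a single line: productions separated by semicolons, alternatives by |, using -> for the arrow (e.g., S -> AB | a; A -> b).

S -> a | FFJ | FSa; F -> a | Sb | FFJ | FSa; J -> a | b | Fb | Sb | FFJ | FSa

Unit productions: F->S, J->F.
Unit pairs (A ⇒* B via units): (F,S), (J,F), (J,S).
S: inherits non-unit rules of {S} → FFJ | FSa | a.
F: inherits non-unit rules of {F, S} → FFJ | FSa | Sb | a.
J: inherits non-unit rules of {F, J, S} → FFJ | FSa | Fb | Sb | a | b.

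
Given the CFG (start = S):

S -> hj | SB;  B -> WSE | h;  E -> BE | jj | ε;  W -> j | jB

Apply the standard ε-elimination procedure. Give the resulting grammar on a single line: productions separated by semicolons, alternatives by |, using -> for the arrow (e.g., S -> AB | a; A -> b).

Nullable set: {E}.
B -> WSE: E nullable, giving WS | WSE.
Drop E -> ε.
E -> BE: E nullable, giving B | BE.
Unchanged (no nullable symbols): S -> SB; S -> hj; B -> h; E -> jj; W -> j; W -> jB.

S -> SB | hj; B -> h | WS | WSE; E -> B | BE | jj; W -> j | jB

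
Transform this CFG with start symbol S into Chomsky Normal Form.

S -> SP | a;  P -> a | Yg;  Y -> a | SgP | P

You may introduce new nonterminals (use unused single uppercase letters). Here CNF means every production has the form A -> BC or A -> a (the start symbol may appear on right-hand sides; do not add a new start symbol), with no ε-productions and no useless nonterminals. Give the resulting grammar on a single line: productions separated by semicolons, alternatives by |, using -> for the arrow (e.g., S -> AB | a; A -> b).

S -> a | SP; A -> g; B -> AP; P -> a | YA; Y -> a | SB | YA

No ε-productions.
After unit-elimination: S -> a | SP; P -> a | Yg; Y -> a | Yg | SgP.
TERM: introduce A -> g and substitute in every rule of length ≥2.
BIN: Y -> SAP becomes Y -> SB, B -> AP.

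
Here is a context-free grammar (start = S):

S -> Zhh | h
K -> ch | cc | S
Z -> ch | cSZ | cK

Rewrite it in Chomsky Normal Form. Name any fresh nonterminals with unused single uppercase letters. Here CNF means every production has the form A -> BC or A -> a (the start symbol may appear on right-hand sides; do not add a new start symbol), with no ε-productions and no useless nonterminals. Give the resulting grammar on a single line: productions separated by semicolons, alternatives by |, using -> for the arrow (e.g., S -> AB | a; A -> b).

S -> h | ZD; A -> h; B -> c; C -> AA; D -> AA; E -> SZ; K -> h | BA | BB | ZC; Z -> BA | BE | BK

No ε-productions.
After unit-elimination: S -> h | Zhh; K -> h | cc | ch | Zhh; Z -> cK | ch | cSZ.
TERM: introduce B -> c, A -> h and substitute in every rule of length ≥2.
BIN: K -> ZAA becomes K -> ZC, C -> AA; S -> ZAA becomes S -> ZD, D -> AA; Z -> BSZ becomes Z -> BE, E -> SZ.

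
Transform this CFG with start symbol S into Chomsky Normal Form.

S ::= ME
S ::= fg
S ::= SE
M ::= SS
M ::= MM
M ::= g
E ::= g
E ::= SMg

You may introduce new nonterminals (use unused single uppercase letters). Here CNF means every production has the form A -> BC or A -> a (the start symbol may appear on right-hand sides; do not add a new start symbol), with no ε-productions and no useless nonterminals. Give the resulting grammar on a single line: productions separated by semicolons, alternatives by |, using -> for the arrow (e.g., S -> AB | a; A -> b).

S -> BA | ME | SE; A -> g; B -> f; C -> MA; E -> g | SC; M -> g | MM | SS

No ε-productions.
No unit productions to eliminate.
TERM: introduce B -> f, A -> g and substitute in every rule of length ≥2.
BIN: E -> SMA becomes E -> SC, C -> MA.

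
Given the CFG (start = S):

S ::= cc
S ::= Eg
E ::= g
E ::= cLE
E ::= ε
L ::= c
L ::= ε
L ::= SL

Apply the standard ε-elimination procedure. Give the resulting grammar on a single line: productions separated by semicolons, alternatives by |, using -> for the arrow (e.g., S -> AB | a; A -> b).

Nullable set: {E, L}.
S -> Eg: E nullable, giving Eg | g.
Drop E -> ε.
E -> cLE: L, E nullable, giving c | cE | cL | cLE.
Drop L -> ε.
L -> SL: L nullable, giving S | SL.
Unchanged (no nullable symbols): S -> cc; E -> g; L -> c.

S -> g | Eg | cc; E -> c | g | cE | cL | cLE; L -> S | c | SL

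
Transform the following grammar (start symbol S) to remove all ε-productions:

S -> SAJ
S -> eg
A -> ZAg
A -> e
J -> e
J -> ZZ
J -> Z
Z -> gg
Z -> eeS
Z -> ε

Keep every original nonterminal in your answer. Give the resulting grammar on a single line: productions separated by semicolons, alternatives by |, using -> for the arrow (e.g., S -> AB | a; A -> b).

Nullable set: {J, Z}.
S -> SAJ: J nullable, giving SA | SAJ.
A -> ZAg: Z nullable, giving Ag | ZAg.
J -> Z: Z nullable, giving Z.
J -> ZZ: Z, Z nullable, giving Z | ZZ.
Drop Z -> ε.
Unchanged (no nullable symbols): S -> eg; A -> e; J -> e; Z -> eeS; Z -> gg.

S -> SA | eg | SAJ; A -> e | Ag | ZAg; J -> Z | e | ZZ; Z -> gg | eeS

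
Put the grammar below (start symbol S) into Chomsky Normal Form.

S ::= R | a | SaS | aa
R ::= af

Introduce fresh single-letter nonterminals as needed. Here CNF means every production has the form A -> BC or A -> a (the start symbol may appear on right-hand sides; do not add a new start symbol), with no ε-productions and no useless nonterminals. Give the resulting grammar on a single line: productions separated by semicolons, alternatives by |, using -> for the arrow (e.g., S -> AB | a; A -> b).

S -> a | AA | AB | SC; A -> a; B -> f; C -> AS

No ε-productions.
After unit-elimination: S -> a | aa | af | SaS; R -> af.
TERM: introduce A -> a, B -> f and substitute in every rule of length ≥2.
BIN: S -> SAS becomes S -> SC, C -> AS.
Drop unreachable/unproductive: R.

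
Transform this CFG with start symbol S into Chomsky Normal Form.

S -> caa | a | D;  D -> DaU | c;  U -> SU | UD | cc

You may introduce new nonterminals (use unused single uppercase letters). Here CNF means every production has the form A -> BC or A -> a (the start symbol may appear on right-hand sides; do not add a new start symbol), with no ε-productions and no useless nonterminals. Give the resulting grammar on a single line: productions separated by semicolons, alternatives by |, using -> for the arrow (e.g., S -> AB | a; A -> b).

No ε-productions.
After unit-elimination: S -> a | c | DaU | caa; D -> c | DaU; U -> SU | UD | cc.
TERM: introduce A -> a, B -> c and substitute in every rule of length ≥2.
BIN: D -> DAU becomes D -> DC, C -> AU; S -> BAA becomes S -> BE, E -> AA; S -> DAU becomes S -> DF, F -> AU.

S -> a | c | BE | DF; A -> a; B -> c; C -> AU; D -> c | DC; E -> AA; F -> AU; U -> BB | SU | UD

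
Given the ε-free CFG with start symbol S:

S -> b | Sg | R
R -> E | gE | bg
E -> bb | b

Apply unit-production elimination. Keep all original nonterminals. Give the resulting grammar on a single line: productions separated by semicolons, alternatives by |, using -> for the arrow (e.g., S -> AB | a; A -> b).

Unit productions: R->E, S->R.
Unit pairs (A ⇒* B via units): (R,E), (S,E), (S,R).
S: inherits non-unit rules of {E, R, S} → Sg | b | bb | bg | gE.
E: inherits non-unit rules of {E} → b | bb.
R: inherits non-unit rules of {E, R} → b | bb | bg | gE.

S -> b | Sg | bb | bg | gE; E -> b | bb; R -> b | bb | bg | gE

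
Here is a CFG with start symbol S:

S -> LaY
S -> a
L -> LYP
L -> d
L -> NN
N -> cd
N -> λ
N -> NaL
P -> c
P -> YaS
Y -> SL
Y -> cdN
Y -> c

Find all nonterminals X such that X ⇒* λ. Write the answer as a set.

Directly nullable (have an ε-rule): {N}.
L is nullable via L -> NN (every symbol on the right is already known nullable).
Not nullable: P, S, Y — each has a terminal in every rule's right-hand side or depends on a non-nullable symbol.

{L, N}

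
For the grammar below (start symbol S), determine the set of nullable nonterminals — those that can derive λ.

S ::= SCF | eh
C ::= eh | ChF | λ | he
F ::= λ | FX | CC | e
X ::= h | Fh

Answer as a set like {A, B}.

Directly nullable (have an ε-rule): {C, F}.
Not nullable: S, X — each has a terminal in every rule's right-hand side or depends on a non-nullable symbol.

{C, F}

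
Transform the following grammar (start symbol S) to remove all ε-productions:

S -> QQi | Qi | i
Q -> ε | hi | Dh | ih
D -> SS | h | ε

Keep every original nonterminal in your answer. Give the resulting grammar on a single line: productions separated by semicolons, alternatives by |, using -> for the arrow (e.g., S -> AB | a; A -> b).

S -> i | Qi | QQi; D -> h | SS; Q -> h | Dh | hi | ih

Nullable set: {D, Q}.
S -> QQi: Q, Q nullable, giving QQi | Qi | i.
S -> Qi: Q nullable, giving Qi | i.
Drop D -> ε.
Drop Q -> ε.
Q -> Dh: D nullable, giving Dh | h.
Unchanged (no nullable symbols): S -> i; D -> SS; D -> h; Q -> hi; Q -> ih.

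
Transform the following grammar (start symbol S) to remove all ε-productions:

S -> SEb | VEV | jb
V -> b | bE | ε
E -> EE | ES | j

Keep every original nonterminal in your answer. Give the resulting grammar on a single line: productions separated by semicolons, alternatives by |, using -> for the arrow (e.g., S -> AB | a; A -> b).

Nullable set: {V}.
S -> VEV: V, V nullable, giving E | EV | VE | VEV.
Drop V -> ε.
Unchanged (no nullable symbols): S -> SEb; S -> jb; E -> EE; E -> ES; E -> j; V -> b; V -> bE.

S -> E | EV | VE | jb | SEb | VEV; E -> j | EE | ES; V -> b | bE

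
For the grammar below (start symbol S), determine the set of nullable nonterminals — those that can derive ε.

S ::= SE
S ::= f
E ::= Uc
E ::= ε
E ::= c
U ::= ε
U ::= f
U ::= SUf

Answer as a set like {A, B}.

{E, U}

Directly nullable (have an ε-rule): {E, U}.
Not nullable: S — each has a terminal in every rule's right-hand side or depends on a non-nullable symbol.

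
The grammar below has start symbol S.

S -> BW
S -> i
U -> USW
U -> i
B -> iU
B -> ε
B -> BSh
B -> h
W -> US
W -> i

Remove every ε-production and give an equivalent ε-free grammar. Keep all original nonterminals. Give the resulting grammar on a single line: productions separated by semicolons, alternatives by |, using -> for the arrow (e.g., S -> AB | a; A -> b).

Nullable set: {B}.
S -> BW: B nullable, giving BW | W.
Drop B -> ε.
B -> BSh: B nullable, giving BSh | Sh.
Unchanged (no nullable symbols): S -> i; B -> h; B -> iU; U -> USW; U -> i; W -> US; W -> i.

S -> W | i | BW; B -> h | Sh | iU | BSh; U -> i | USW; W -> i | US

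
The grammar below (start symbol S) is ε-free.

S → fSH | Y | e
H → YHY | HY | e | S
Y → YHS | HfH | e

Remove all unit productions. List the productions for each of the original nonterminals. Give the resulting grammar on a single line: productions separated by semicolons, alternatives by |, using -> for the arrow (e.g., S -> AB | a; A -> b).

S -> e | HfH | YHS | fSH; H -> e | HY | HfH | YHS | YHY | fSH; Y -> e | HfH | YHS

Unit productions: H->S, S->Y.
Unit pairs (A ⇒* B via units): (H,S), (H,Y), (S,Y).
S: inherits non-unit rules of {S, Y} → HfH | YHS | e | fSH.
H: inherits non-unit rules of {H, S, Y} → HY | HfH | YHS | YHY | e | fSH.
Y: inherits non-unit rules of {Y} → HfH | YHS | e.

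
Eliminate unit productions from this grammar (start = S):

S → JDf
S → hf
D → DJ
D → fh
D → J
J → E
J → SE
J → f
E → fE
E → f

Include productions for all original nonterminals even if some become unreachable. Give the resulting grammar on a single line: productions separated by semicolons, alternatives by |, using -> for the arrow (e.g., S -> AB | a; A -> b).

Unit productions: D->J, J->E.
Unit pairs (A ⇒* B via units): (D,E), (D,J), (J,E).
S: inherits non-unit rules of {S} → JDf | hf.
D: inherits non-unit rules of {D, E, J} → DJ | SE | f | fE | fh.
E: inherits non-unit rules of {E} → f | fE.
J: inherits non-unit rules of {E, J} → SE | f | fE.

S -> hf | JDf; D -> f | DJ | SE | fE | fh; E -> f | fE; J -> f | SE | fE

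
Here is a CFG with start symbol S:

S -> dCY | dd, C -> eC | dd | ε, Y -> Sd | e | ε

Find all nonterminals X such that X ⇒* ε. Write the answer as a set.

{C, Y}

Directly nullable (have an ε-rule): {C, Y}.
Not nullable: S — each has a terminal in every rule's right-hand side or depends on a non-nullable symbol.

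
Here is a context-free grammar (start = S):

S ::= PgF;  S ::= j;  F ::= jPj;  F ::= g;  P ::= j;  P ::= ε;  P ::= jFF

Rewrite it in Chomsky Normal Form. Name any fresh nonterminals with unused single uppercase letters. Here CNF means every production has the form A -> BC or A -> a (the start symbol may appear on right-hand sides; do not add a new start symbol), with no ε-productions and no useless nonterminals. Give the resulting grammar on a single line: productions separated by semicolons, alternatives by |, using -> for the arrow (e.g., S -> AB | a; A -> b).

S -> j | BF | PE; A -> j; B -> g; C -> PA; D -> FF; E -> BF; F -> g | AA | AC; P -> j | AD

Nullable: {P}; after ε-elimination: S -> j | gF | PgF; F -> g | jj | jPj; P -> j | jFF.
No unit productions to eliminate.
TERM: introduce B -> g, A -> j and substitute in every rule of length ≥2.
BIN: F -> APA becomes F -> AC, C -> PA; P -> AFF becomes P -> AD, D -> FF; S -> PBF becomes S -> PE, E -> BF.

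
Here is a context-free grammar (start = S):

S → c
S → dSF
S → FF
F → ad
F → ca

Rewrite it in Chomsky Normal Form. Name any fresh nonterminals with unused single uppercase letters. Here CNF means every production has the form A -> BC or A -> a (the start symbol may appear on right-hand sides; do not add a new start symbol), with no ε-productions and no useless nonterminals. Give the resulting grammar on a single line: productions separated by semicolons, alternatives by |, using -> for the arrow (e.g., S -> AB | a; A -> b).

No ε-productions.
No unit productions to eliminate.
TERM: introduce A -> a, C -> c, B -> d and substitute in every rule of length ≥2.
BIN: S -> BSF becomes S -> BD, D -> SF.

S -> c | BD | FF; A -> a; B -> d; C -> c; D -> SF; F -> AB | CA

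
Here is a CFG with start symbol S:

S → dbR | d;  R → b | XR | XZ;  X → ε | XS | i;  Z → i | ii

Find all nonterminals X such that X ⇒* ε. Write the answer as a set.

{X}

Directly nullable (have an ε-rule): {X}.
Not nullable: R, S, Z — each has a terminal in every rule's right-hand side or depends on a non-nullable symbol.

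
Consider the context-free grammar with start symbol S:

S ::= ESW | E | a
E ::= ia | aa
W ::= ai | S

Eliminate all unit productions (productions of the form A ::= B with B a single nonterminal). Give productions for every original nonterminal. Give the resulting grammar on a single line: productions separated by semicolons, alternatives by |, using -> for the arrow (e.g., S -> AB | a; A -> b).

Unit productions: S->E, W->S.
Unit pairs (A ⇒* B via units): (S,E), (W,E), (W,S).
S: inherits non-unit rules of {E, S} → ESW | a | aa | ia.
E: inherits non-unit rules of {E} → aa | ia.
W: inherits non-unit rules of {E, S, W} → ESW | a | aa | ai | ia.

S -> a | aa | ia | ESW; E -> aa | ia; W -> a | aa | ai | ia | ESW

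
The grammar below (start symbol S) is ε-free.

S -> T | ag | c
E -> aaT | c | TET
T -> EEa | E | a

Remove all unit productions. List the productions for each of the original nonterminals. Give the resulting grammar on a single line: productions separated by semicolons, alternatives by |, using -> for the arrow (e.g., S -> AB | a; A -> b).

S -> a | c | ag | EEa | TET | aaT; E -> c | TET | aaT; T -> a | c | EEa | TET | aaT

Unit productions: S->T, T->E.
Unit pairs (A ⇒* B via units): (S,E), (S,T), (T,E).
S: inherits non-unit rules of {E, S, T} → EEa | TET | a | aaT | ag | c.
E: inherits non-unit rules of {E} → TET | aaT | c.
T: inherits non-unit rules of {E, T} → EEa | TET | a | aaT | c.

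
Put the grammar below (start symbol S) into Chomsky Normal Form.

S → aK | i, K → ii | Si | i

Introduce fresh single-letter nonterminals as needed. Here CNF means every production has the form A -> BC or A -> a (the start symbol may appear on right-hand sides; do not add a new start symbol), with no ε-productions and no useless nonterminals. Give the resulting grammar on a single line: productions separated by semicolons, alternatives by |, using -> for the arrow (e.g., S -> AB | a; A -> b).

S -> i | BK; A -> i; B -> a; K -> i | AA | SA

No ε-productions.
No unit productions to eliminate.
TERM: introduce B -> a, A -> i and substitute in every rule of length ≥2.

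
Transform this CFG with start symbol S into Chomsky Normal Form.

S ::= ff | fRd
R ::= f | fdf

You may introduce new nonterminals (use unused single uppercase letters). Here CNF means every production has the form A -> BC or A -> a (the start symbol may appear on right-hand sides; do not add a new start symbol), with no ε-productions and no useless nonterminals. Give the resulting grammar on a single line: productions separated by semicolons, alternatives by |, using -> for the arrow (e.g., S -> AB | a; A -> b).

No ε-productions.
No unit productions to eliminate.
TERM: introduce B -> d, A -> f and substitute in every rule of length ≥2.
BIN: R -> ABA becomes R -> AC, C -> BA; S -> ARB becomes S -> AD, D -> RB.

S -> AA | AD; A -> f; B -> d; C -> BA; D -> RB; R -> f | AC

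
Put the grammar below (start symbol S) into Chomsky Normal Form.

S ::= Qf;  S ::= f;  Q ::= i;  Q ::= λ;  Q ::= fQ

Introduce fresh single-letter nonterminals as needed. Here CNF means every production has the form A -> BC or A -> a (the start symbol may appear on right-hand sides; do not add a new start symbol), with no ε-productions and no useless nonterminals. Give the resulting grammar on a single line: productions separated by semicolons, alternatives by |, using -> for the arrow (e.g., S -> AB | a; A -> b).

Nullable: {Q}; after ε-elimination: S -> f | Qf; Q -> f | i | fQ.
No unit productions to eliminate.
TERM: introduce A -> f and substitute in every rule of length ≥2.

S -> f | QA; A -> f; Q -> f | i | AQ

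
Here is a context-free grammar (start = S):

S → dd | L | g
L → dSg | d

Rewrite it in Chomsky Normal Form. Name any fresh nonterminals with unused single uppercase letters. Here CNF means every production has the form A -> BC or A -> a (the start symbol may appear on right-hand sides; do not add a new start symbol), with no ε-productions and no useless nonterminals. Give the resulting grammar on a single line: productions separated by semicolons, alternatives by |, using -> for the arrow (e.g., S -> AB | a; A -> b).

No ε-productions.
After unit-elimination: S -> d | g | dd | dSg; L -> d | dSg.
TERM: introduce A -> d, B -> g and substitute in every rule of length ≥2.
BIN: L -> ASB becomes L -> AC, C -> SB; S -> ASB becomes S -> AD, D -> SB.
Drop unreachable/unproductive: L.

S -> d | g | AA | AD; A -> d; B -> g; D -> SB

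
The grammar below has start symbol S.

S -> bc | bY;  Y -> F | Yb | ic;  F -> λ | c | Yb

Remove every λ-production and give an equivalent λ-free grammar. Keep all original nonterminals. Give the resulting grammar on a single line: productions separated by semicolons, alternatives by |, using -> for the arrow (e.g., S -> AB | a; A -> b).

S -> b | bY | bc; F -> b | c | Yb; Y -> F | b | Yb | ic

Nullable set: {F, Y}.
S -> bY: Y nullable, giving b | bY.
Drop F -> λ.
F -> Yb: Y nullable, giving Yb | b.
Y -> F: F nullable, giving F.
Y -> Yb: Y nullable, giving Yb | b.
Unchanged (no nullable symbols): S -> bc; F -> c; Y -> ic.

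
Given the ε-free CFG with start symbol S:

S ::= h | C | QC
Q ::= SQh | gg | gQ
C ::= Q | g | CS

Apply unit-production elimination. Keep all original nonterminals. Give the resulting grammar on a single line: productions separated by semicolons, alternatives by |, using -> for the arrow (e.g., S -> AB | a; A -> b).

Unit productions: C->Q, S->C.
Unit pairs (A ⇒* B via units): (C,Q), (S,C), (S,Q).
S: inherits non-unit rules of {C, Q, S} → CS | QC | SQh | g | gQ | gg | h.
C: inherits non-unit rules of {C, Q} → CS | SQh | g | gQ | gg.
Q: inherits non-unit rules of {Q} → SQh | gQ | gg.

S -> g | h | CS | QC | gQ | gg | SQh; C -> g | CS | gQ | gg | SQh; Q -> gQ | gg | SQh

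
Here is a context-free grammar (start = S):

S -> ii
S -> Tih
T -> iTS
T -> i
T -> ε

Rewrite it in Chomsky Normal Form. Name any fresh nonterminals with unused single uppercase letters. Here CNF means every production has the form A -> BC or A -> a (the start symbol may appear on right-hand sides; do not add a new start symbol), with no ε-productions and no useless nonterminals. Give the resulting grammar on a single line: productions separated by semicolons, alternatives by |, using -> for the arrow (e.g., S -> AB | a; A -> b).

S -> AA | AB | TC; A -> i; B -> h; C -> AB; D -> TS; T -> i | AD | AS

Nullable: {T}; after ε-elimination: S -> ih | ii | Tih; T -> i | iS | iTS.
No unit productions to eliminate.
TERM: introduce B -> h, A -> i and substitute in every rule of length ≥2.
BIN: S -> TAB becomes S -> TC, C -> AB; T -> ATS becomes T -> AD, D -> TS.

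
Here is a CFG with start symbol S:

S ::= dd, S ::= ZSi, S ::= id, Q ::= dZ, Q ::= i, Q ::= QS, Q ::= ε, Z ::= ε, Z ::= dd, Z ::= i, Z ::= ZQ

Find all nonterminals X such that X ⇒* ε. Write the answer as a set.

{Q, Z}

Directly nullable (have an ε-rule): {Q, Z}.
Not nullable: S — each has a terminal in every rule's right-hand side or depends on a non-nullable symbol.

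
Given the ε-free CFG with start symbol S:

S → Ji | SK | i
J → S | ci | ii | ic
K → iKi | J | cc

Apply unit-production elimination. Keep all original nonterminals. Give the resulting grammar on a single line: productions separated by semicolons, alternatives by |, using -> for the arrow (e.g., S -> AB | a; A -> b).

Unit productions: J->S, K->J.
Unit pairs (A ⇒* B via units): (J,S), (K,J), (K,S).
S: inherits non-unit rules of {S} → Ji | SK | i.
J: inherits non-unit rules of {J, S} → Ji | SK | ci | i | ic | ii.
K: inherits non-unit rules of {J, K, S} → Ji | SK | cc | ci | i | iKi | ic | ii.

S -> i | Ji | SK; J -> i | Ji | SK | ci | ic | ii; K -> i | Ji | SK | cc | ci | ic | ii | iKi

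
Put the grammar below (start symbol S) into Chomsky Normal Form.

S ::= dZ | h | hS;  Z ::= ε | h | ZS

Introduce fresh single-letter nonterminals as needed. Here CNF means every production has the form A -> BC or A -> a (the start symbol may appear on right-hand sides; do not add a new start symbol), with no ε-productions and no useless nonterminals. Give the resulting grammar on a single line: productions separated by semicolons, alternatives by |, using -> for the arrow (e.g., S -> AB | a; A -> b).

S -> d | h | AZ | BS; A -> d; B -> h; Z -> d | h | AZ | BS | ZS

Nullable: {Z}; after ε-elimination: S -> d | h | dZ | hS; Z -> S | h | ZS.
After unit-elimination: S -> d | h | dZ | hS; Z -> d | h | ZS | dZ | hS.
TERM: introduce A -> d, B -> h and substitute in every rule of length ≥2.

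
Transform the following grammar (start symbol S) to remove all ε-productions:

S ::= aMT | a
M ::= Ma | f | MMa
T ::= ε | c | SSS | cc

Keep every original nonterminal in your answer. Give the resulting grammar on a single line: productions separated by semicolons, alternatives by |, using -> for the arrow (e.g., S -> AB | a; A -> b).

Nullable set: {T}.
S -> aMT: T nullable, giving aM | aMT.
Drop T -> ε.
Unchanged (no nullable symbols): S -> a; M -> MMa; M -> Ma; M -> f; T -> SSS; T -> c; T -> cc.

S -> a | aM | aMT; M -> f | Ma | MMa; T -> c | cc | SSS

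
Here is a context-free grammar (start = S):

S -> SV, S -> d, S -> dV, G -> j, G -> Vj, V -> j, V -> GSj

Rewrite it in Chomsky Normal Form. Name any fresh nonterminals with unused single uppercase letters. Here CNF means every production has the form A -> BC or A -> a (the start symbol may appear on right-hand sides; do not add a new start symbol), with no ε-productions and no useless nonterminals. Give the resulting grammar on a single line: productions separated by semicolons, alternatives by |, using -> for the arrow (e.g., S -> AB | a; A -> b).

S -> d | BV | SV; A -> j; B -> d; C -> SA; G -> j | VA; V -> j | GC

No ε-productions.
No unit productions to eliminate.
TERM: introduce B -> d, A -> j and substitute in every rule of length ≥2.
BIN: V -> GSA becomes V -> GC, C -> SA.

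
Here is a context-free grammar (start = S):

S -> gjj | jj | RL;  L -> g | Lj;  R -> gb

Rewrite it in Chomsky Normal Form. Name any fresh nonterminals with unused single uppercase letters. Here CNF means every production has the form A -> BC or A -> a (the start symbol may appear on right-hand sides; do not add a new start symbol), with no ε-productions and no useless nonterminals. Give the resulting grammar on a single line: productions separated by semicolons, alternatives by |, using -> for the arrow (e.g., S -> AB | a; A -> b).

No ε-productions.
No unit productions to eliminate.
TERM: introduce C -> b, B -> g, A -> j and substitute in every rule of length ≥2.
BIN: S -> BAA becomes S -> BD, D -> AA.

S -> AA | BD | RL; A -> j; B -> g; C -> b; D -> AA; L -> g | LA; R -> BC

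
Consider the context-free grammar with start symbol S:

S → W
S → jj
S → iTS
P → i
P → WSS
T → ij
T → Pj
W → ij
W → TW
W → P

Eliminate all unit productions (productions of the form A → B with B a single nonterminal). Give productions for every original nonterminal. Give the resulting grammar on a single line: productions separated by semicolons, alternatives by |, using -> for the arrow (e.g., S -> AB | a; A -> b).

Unit productions: S->W, W->P.
Unit pairs (A ⇒* B via units): (S,P), (S,W), (W,P).
S: inherits non-unit rules of {P, S, W} → TW | WSS | i | iTS | ij | jj.
P: inherits non-unit rules of {P} → WSS | i.
T: inherits non-unit rules of {T} → Pj | ij.
W: inherits non-unit rules of {P, W} → TW | WSS | i | ij.

S -> i | TW | ij | jj | WSS | iTS; P -> i | WSS; T -> Pj | ij; W -> i | TW | ij | WSS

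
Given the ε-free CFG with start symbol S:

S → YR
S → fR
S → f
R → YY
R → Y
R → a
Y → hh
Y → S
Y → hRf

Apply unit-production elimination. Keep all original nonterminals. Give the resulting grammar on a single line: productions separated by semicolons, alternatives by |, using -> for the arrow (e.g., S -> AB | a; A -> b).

S -> f | YR | fR; R -> a | f | YR | YY | fR | hh | hRf; Y -> f | YR | fR | hh | hRf

Unit productions: R->Y, Y->S.
Unit pairs (A ⇒* B via units): (R,S), (R,Y), (Y,S).
S: inherits non-unit rules of {S} → YR | f | fR.
R: inherits non-unit rules of {R, S, Y} → YR | YY | a | f | fR | hRf | hh.
Y: inherits non-unit rules of {S, Y} → YR | f | fR | hRf | hh.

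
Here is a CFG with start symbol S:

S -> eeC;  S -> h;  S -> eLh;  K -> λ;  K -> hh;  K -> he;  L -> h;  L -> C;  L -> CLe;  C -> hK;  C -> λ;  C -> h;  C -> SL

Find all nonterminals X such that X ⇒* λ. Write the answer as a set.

Directly nullable (have an ε-rule): {C, K}.
L is nullable via L -> C (every symbol on the right is already known nullable).
Not nullable: S — each has a terminal in every rule's right-hand side or depends on a non-nullable symbol.

{C, K, L}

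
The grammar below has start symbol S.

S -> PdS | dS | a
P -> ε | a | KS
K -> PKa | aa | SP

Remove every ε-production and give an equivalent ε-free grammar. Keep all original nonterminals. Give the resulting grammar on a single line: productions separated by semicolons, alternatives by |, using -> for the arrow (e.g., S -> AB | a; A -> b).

Nullable set: {P}.
S -> PdS: P nullable, giving PdS | dS.
K -> PKa: P nullable, giving Ka | PKa.
K -> SP: P nullable, giving S | SP.
Drop P -> ε.
Unchanged (no nullable symbols): S -> a; S -> dS; K -> aa; P -> KS; P -> a.

S -> a | dS | PdS; K -> S | Ka | SP | aa | PKa; P -> a | KS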